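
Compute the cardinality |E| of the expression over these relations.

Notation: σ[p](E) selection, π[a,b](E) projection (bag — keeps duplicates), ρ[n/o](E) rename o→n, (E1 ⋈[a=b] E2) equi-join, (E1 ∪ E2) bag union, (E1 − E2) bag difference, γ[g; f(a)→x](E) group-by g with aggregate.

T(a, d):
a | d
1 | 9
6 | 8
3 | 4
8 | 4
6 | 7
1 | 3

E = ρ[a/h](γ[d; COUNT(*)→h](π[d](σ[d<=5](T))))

Stepwise |·|:
  T → 6
  σ[d<=5](T) → 3
  π[d](σ[d<=5](T)) → 3
  γ[d; COUNT(*)→h](π[d](σ[d<=5](T))) → 2
  ρ[a/h](γ[d; COUNT(*)→h](π[d](σ[d<=5](T)))) → 2

|E| = 2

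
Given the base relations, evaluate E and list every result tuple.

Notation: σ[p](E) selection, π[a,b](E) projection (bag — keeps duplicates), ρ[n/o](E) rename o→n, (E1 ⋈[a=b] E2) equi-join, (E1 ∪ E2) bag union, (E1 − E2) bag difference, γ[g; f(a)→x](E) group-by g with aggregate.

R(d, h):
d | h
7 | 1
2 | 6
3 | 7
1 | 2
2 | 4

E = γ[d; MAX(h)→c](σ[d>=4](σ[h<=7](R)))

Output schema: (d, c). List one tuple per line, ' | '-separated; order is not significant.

Stepwise |·|:
  R → 5
  σ[h<=7](R) → 5
  σ[d>=4](σ[h<=7](R)) → 1
  γ[d; MAX(h)→c](σ[d>=4](σ[h<=7](R))) → 1

== RESULT ==
d | c
7 | 1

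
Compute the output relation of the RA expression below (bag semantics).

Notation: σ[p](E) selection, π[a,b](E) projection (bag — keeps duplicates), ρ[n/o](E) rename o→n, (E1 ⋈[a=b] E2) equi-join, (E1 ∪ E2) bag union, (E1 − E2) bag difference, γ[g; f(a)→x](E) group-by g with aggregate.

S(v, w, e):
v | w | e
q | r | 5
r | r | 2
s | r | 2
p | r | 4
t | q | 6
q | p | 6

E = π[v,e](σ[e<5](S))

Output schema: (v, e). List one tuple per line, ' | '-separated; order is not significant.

Row counts bottom-up:
  S → 6
  σ[e<5](S) → 3
  π[v,e](σ[e<5](S)) → 3

== RESULT ==
v | e
p | 4
r | 2
s | 2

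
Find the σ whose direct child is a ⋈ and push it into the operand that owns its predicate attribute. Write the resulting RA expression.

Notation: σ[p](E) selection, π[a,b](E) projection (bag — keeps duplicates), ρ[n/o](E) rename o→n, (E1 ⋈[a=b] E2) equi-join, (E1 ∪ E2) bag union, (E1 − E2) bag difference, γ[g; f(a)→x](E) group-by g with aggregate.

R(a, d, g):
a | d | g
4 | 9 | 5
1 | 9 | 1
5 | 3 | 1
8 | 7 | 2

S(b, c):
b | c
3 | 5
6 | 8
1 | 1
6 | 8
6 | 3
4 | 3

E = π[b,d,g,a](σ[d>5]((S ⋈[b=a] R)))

σ filters on d, owned by the right side.
E' = π[b,d,g,a]((S ⋈[b=a] σ[d>5](R)))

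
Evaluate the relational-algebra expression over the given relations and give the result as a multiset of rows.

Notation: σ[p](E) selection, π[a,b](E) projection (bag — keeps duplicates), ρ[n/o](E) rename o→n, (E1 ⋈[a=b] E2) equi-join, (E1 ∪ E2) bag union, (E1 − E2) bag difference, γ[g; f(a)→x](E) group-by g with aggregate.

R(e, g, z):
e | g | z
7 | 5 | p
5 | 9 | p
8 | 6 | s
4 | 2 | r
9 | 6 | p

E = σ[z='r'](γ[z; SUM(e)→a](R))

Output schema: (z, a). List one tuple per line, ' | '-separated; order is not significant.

Per-node cardinality:
  R → 5
  γ[z; SUM(e)→a](R) → 3
  σ[z='r'](γ[z; SUM(e)→a](R)) → 1

== RESULT ==
z | a
r | 4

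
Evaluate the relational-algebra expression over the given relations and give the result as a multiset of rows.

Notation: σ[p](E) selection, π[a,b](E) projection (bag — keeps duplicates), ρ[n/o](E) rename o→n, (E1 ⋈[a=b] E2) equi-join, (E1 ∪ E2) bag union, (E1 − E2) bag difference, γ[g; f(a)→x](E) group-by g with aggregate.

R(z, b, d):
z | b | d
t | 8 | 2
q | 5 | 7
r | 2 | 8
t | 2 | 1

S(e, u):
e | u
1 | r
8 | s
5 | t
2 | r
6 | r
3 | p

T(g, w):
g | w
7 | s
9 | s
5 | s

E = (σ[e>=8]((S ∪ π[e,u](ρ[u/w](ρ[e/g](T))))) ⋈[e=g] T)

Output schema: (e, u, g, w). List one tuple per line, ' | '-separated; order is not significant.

Stepwise |·|:
  S → 6
  T → 3
  ρ[e/g](T) → 3
  ρ[u/w](ρ[e/g](T)) → 3
  π[e,u](ρ[u/w](ρ[e/g](T))) → 3
  (S ∪ π[e,u](ρ[u/w](ρ[e/g](T)))) → 9
  σ[e>=8]((S ∪ π[e,u](ρ[u/w](ρ[e/g](T))))) → 2
  T → 3
  (σ[e>=8]((S ∪ π[e,u](ρ[u/w](ρ[e/g](T))))) ⋈[e=g] T) → 1

== RESULT ==
e | u | g | w
9 | s | 9 | s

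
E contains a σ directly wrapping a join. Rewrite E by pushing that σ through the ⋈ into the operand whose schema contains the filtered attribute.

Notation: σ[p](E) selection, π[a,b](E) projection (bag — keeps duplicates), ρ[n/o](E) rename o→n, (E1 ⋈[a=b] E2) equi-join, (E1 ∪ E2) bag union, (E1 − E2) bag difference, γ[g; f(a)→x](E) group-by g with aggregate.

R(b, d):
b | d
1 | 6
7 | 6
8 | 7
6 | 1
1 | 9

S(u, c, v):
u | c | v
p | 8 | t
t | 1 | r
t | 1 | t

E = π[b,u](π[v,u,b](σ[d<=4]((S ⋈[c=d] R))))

σ filters on d, owned by the right side.
E' = π[b,u](π[v,u,b]((S ⋈[c=d] σ[d<=4](R))))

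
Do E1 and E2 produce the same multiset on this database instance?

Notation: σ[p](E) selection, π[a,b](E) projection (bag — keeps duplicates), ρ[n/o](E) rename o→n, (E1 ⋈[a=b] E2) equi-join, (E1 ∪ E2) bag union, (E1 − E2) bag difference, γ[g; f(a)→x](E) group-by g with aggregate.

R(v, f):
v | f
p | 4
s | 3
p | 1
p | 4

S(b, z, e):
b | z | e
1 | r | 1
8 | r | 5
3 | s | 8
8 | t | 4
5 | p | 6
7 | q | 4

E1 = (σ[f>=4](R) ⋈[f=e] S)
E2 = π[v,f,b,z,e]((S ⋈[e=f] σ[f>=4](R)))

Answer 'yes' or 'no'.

E1 row counts bottom-up:
  R → 4
  σ[f>=4](R) → 2
  S → 6
  (σ[f>=4](R) ⋈[f=e] S) → 4
E2 row counts bottom-up:
  S → 6
  R → 4
  σ[f>=4](R) → 2
  (S ⋈[e=f] σ[f>=4](R)) → 4
  π[v,f,b,z,e]((S ⋈[e=f] σ[f>=4](R))) → 4

E1 and E2 produce the same multiset:
v | f | b | z | e
p | 4 | 7 | q | 4
p | 4 | 7 | q | 4
p | 4 | 8 | t | 4
p | 4 | 8 | t | 4

yes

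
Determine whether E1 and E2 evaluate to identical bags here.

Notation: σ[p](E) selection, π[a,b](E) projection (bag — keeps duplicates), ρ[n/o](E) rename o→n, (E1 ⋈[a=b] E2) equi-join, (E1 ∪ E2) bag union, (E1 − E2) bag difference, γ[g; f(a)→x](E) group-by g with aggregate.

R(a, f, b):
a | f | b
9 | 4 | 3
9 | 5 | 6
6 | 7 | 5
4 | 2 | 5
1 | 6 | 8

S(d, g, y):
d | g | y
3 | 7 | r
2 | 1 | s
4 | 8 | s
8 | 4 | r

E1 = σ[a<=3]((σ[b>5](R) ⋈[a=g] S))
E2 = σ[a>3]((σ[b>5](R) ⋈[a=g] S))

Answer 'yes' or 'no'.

E1 row counts bottom-up:
  R → 5
  σ[b>5](R) → 2
  S → 4
  (σ[b>5](R) ⋈[a=g] S) → 1
  σ[a<=3]((σ[b>5](R) ⋈[a=g] S)) → 1
E2 row counts bottom-up:
  R → 5
  σ[b>5](R) → 2
  S → 4
  (σ[b>5](R) ⋈[a=g] S) → 1
  σ[a>3]((σ[b>5](R) ⋈[a=g] S)) → 0

E1 result:
a | f | b | d | g | y
1 | 6 | 8 | 2 | 1 | s
E2 result:
a | f | b | d | g | y
(0 rows)
Witness: (1, 6, 8, 2, 1, 's') appears 1× in E1 but 0× in E2.

no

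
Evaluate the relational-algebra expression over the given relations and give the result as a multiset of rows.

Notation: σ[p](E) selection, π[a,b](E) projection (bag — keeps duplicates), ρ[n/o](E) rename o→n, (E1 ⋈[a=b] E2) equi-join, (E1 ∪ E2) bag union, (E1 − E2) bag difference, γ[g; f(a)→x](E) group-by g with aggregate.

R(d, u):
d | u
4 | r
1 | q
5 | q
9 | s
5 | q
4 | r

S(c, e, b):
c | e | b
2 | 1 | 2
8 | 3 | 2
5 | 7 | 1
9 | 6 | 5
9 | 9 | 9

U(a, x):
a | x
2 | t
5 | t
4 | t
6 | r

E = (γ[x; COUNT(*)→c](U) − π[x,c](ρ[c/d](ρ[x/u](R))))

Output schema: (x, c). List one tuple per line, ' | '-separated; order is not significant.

Per-node cardinality:
  U → 4
  γ[x; COUNT(*)→c](U) → 2
  R → 6
  ρ[x/u](R) → 6
  ρ[c/d](ρ[x/u](R)) → 6
  π[x,c](ρ[c/d](ρ[x/u](R))) → 6
  (γ[x; COUNT(*)→c](U) − π[x,c](ρ[c/d](ρ[x/u](R)))) → 2

== RESULT ==
x | c
r | 1
t | 3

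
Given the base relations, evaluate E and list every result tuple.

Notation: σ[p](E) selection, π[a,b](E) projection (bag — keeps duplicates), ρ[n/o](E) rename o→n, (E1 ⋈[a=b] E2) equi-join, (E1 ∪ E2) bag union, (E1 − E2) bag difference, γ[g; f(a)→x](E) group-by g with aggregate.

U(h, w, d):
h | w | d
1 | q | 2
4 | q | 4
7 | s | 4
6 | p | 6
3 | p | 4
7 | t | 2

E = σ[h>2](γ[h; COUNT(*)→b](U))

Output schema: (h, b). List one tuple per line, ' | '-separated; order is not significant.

Row counts bottom-up:
  U → 6
  γ[h; COUNT(*)→b](U) → 5
  σ[h>2](γ[h; COUNT(*)→b](U)) → 4

== RESULT ==
h | b
3 | 1
4 | 1
6 | 1
7 | 2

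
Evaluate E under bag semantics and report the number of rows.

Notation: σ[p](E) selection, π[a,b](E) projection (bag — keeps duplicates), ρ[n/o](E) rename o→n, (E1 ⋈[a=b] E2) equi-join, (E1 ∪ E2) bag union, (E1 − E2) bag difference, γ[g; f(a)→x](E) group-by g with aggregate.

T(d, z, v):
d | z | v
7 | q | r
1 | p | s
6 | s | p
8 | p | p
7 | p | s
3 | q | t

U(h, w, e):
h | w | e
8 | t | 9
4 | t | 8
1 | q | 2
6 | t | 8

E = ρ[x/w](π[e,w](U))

Stepwise |·|:
  U → 4
  π[e,w](U) → 4
  ρ[x/w](π[e,w](U)) → 4

|E| = 4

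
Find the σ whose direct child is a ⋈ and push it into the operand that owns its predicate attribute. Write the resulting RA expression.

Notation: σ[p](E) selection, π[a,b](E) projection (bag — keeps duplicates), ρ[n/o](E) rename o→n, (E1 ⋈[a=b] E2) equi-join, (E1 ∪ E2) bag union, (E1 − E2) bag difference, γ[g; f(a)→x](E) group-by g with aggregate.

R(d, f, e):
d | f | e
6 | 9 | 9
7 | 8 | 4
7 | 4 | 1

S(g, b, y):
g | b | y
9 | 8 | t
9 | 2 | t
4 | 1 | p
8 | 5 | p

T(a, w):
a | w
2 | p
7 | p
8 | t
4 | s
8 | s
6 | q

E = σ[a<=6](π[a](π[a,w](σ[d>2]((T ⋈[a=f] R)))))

σ filters on d, owned by the right side.
E' = σ[a<=6](π[a](π[a,w]((T ⋈[a=f] σ[d>2](R)))))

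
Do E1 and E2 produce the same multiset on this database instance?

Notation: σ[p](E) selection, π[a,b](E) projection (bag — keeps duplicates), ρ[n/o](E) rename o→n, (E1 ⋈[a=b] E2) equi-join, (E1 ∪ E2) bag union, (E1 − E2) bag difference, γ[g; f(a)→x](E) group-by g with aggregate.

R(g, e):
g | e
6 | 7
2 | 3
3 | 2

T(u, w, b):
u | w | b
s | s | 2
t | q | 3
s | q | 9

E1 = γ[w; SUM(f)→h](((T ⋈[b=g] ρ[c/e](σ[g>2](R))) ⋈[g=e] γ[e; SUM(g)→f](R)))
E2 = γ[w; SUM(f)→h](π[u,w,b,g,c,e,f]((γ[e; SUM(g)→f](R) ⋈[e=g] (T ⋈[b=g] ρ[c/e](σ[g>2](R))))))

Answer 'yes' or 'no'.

E1 row counts bottom-up:
  T → 3
  R → 3
  σ[g>2](R) → 2
  ρ[c/e](σ[g>2](R)) → 2
  (T ⋈[b=g] ρ[c/e](σ[g>2](R))) → 1
  R → 3
  γ[e; SUM(g)→f](R) → 3
  ((T ⋈[b=g] ρ[c/e](σ[g>2](R))) ⋈[g=e] γ[e; SUM(g)→f](R)) → 1
  γ[w; SUM(f)→h](((T ⋈[b=g] ρ[c/e](σ[g>2](R))) ⋈[g=e] γ[e; SUM(g)→f](R))) → 1
E2 row counts bottom-up:
  R → 3
  γ[e; SUM(g)→f](R) → 3
  T → 3
  R → 3
  σ[g>2](R) → 2
  ρ[c/e](σ[g>2](R)) → 2
  (T ⋈[b=g] ρ[c/e](σ[g>2](R))) → 1
  (γ[e; SUM(g)→f](R) ⋈[e=g] (T ⋈[b=g] ρ[c/e](σ[g>2](R)))) → 1
  π[u,w,b,g,c,e,f]((γ[e; SUM(g)→f](R) ⋈[e=g] (T ⋈[b=g] ρ[c/e](σ[g>2](R))))) → 1
  γ[w; SUM(f)→h](π[u,w,b,g,c,e,f]((γ[e; SUM(g)→f](R) ⋈[e=g] (T ⋈[b=g] ρ[c/e](σ[g>2](R)))))) → 1

E1 and E2 produce the same multiset:
w | h
q | 2

yes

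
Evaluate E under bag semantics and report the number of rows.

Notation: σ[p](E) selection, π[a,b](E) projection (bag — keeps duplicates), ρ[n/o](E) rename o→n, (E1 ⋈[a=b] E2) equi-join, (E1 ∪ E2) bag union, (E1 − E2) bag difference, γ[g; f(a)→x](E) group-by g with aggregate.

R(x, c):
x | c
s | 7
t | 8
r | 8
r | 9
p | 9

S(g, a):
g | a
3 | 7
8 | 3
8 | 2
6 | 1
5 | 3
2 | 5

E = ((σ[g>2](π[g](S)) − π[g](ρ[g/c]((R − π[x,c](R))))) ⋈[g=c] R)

Subexpression sizes:
  S → 6
  π[g](S) → 6
  σ[g>2](π[g](S)) → 5
  R → 5
  R → 5
  π[x,c](R) → 5
  (R − π[x,c](R)) → 0
  ρ[g/c]((R − π[x,c](R))) → 0
  π[g](ρ[g/c]((R − π[x,c](R)))) → 0
  (σ[g>2](π[g](S)) − π[g](ρ[g/c]((R − π[x,c](R))))) → 5
  R → 5
  ((σ[g>2](π[g](S)) − π[g](ρ[g/c]((R − π[x,c](R))))) ⋈[g=c] R) → 4

|E| = 4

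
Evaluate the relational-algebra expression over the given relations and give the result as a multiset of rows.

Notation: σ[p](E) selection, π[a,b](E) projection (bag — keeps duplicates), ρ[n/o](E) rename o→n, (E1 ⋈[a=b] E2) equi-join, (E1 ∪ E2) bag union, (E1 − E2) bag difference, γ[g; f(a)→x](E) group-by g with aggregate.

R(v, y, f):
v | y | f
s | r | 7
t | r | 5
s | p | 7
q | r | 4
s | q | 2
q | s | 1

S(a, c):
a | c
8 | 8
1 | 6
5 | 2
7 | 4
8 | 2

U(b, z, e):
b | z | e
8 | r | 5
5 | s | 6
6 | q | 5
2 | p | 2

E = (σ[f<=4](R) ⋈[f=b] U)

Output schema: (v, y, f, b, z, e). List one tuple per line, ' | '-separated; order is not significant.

Row counts bottom-up:
  R → 6
  σ[f<=4](R) → 3
  U → 4
  (σ[f<=4](R) ⋈[f=b] U) → 1

== RESULT ==
v | y | f | b | z | e
s | q | 2 | 2 | p | 2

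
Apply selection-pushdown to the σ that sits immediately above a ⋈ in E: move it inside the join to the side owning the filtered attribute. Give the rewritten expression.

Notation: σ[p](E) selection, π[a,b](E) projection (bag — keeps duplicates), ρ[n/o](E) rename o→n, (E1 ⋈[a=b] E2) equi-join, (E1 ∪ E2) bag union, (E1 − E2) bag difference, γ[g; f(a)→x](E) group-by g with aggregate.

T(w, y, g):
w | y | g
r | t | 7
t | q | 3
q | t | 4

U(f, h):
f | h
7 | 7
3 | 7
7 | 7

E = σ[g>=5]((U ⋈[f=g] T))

σ filters on g, owned by the right side.
E' = (U ⋈[f=g] σ[g>=5](T))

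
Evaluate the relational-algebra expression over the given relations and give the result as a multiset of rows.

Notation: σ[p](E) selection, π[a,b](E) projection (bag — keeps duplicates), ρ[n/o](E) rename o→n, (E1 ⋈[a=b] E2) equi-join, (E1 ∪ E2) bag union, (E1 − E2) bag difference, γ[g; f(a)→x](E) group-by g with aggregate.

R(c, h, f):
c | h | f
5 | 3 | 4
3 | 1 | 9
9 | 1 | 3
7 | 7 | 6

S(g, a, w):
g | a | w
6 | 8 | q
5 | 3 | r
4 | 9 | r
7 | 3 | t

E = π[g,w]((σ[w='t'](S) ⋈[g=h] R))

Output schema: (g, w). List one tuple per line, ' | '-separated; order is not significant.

Row counts bottom-up:
  S → 4
  σ[w='t'](S) → 1
  R → 4
  (σ[w='t'](S) ⋈[g=h] R) → 1
  π[g,w]((σ[w='t'](S) ⋈[g=h] R)) → 1

== RESULT ==
g | w
7 | t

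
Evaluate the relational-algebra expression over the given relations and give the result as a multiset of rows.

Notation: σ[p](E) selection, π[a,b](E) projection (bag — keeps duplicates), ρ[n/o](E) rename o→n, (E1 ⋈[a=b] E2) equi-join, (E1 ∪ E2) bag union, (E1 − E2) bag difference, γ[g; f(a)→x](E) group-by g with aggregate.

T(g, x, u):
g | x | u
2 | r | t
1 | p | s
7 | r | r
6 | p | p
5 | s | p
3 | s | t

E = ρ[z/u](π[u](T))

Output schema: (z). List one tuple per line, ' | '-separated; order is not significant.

Per-node cardinality:
  T → 6
  π[u](T) → 6
  ρ[z/u](π[u](T)) → 6

== RESULT ==
z
p
p
r
s
t
t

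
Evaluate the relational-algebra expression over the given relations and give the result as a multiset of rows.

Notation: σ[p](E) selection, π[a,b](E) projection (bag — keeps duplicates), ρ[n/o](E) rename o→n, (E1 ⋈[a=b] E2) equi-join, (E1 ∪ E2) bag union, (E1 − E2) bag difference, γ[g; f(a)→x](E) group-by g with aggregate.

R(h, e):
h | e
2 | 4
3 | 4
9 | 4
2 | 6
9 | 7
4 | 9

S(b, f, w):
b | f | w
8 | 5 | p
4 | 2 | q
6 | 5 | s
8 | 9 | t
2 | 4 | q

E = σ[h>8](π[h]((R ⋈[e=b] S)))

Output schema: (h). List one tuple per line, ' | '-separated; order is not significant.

Row counts bottom-up:
  R → 6
  S → 5
  (R ⋈[e=b] S) → 4
  π[h]((R ⋈[e=b] S)) → 4
  σ[h>8](π[h]((R ⋈[e=b] S))) → 1

== RESULT ==
h
9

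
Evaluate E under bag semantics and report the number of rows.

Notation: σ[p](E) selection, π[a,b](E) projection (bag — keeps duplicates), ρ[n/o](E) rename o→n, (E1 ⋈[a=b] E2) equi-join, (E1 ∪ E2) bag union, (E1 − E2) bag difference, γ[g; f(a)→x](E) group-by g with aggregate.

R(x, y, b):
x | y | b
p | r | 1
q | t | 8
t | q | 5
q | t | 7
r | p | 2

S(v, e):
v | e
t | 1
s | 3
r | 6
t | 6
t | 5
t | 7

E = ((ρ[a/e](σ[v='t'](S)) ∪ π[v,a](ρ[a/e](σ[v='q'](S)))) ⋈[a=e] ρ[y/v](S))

Row counts bottom-up:
  S → 6
  σ[v='t'](S) → 4
  ρ[a/e](σ[v='t'](S)) → 4
  S → 6
  σ[v='q'](S) → 0
  ρ[a/e](σ[v='q'](S)) → 0
  π[v,a](ρ[a/e](σ[v='q'](S))) → 0
  (ρ[a/e](σ[v='t'](S)) ∪ π[v,a](ρ[a/e](σ[v='q'](S)))) → 4
  S → 6
  ρ[y/v](S) → 6
  ((ρ[a/e](σ[v='t'](S)) ∪ π[v,a](ρ[a/e](σ[v='q'](S)))) ⋈[a=e] ρ[y/v](S)) → 5

|E| = 5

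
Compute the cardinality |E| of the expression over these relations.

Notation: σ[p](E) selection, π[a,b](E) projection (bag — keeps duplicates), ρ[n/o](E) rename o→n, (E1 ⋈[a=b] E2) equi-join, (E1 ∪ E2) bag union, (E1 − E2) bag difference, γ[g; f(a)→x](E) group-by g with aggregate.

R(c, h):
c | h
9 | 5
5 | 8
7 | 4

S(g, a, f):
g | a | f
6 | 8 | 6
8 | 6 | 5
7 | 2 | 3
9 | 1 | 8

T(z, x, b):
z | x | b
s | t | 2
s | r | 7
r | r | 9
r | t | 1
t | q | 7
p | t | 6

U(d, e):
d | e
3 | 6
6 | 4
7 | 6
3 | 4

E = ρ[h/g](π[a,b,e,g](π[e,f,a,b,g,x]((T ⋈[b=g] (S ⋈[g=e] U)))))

Stepwise |·|:
  T → 6
  S → 4
  U → 4
  (S ⋈[g=e] U) → 2
  (T ⋈[b=g] (S ⋈[g=e] U)) → 2
  π[e,f,a,b,g,x]((T ⋈[b=g] (S ⋈[g=e] U))) → 2
  π[a,b,e,g](π[e,f,a,b,g,x]((T ⋈[b=g] (S ⋈[g=e] U)))) → 2
  ρ[h/g](π[a,b,e,g](π[e,f,a,b,g,x]((T ⋈[b=g] (S ⋈[g=e] U))))) → 2

|E| = 2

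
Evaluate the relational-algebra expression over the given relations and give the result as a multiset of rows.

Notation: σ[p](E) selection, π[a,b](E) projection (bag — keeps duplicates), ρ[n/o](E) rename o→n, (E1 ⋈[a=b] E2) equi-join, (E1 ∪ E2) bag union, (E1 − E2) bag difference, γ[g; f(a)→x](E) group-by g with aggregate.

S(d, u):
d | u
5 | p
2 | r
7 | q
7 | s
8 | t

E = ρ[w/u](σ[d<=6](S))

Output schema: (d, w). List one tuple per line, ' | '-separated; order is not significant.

Subexpression sizes:
  S → 5
  σ[d<=6](S) → 2
  ρ[w/u](σ[d<=6](S)) → 2

== RESULT ==
d | w
2 | r
5 | p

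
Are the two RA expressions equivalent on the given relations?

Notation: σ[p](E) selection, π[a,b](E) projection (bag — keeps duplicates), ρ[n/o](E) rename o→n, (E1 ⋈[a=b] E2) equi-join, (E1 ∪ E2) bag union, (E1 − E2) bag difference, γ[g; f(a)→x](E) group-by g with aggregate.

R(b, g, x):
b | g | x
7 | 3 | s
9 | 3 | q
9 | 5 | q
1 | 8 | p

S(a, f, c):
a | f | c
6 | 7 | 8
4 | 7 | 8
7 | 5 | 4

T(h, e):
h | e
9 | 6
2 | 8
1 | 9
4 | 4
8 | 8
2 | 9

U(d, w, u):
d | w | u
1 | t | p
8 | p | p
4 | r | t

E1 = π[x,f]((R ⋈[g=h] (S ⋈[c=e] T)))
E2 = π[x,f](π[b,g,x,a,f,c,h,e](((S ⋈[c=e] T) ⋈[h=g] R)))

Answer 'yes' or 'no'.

E1 row counts bottom-up:
  R → 4
  S → 3
  T → 6
  (S ⋈[c=e] T) → 5
  (R ⋈[g=h] (S ⋈[c=e] T)) → 2
  π[x,f]((R ⋈[g=h] (S ⋈[c=e] T))) → 2
E2 row counts bottom-up:
  S → 3
  T → 6
  (S ⋈[c=e] T) → 5
  R → 4
  ((S ⋈[c=e] T) ⋈[h=g] R) → 2
  π[b,g,x,a,f,c,h,e](((S ⋈[c=e] T) ⋈[h=g] R)) → 2
  π[x,f](π[b,g,x,a,f,c,h,e](((S ⋈[c=e] T) ⋈[h=g] R))) → 2

E1 and E2 produce the same multiset:
x | f
p | 7
p | 7

yes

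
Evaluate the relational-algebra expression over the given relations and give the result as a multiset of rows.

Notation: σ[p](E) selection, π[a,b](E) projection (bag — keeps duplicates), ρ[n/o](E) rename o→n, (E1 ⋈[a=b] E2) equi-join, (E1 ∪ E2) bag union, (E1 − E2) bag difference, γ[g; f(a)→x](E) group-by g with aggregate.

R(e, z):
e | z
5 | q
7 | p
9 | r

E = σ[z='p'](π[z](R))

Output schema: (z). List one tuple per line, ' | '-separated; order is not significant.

Subexpression sizes:
  R → 3
  π[z](R) → 3
  σ[z='p'](π[z](R)) → 1

== RESULT ==
z
p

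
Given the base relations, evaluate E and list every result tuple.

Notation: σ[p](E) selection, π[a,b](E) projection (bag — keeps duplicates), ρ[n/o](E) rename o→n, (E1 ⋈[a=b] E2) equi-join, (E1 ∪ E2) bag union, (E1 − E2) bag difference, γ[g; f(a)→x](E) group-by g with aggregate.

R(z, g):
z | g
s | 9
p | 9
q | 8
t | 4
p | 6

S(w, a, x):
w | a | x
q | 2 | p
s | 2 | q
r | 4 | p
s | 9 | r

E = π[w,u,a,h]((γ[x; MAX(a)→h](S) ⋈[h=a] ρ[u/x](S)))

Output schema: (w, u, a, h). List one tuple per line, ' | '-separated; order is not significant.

Row counts bottom-up:
  S → 4
  γ[x; MAX(a)→h](S) → 3
  S → 4
  ρ[u/x](S) → 4
  (γ[x; MAX(a)→h](S) ⋈[h=a] ρ[u/x](S)) → 4
  π[w,u,a,h]((γ[x; MAX(a)→h](S) ⋈[h=a] ρ[u/x](S))) → 4

== RESULT ==
w | u | a | h
q | p | 2 | 2
r | p | 4 | 4
s | q | 2 | 2
s | r | 9 | 9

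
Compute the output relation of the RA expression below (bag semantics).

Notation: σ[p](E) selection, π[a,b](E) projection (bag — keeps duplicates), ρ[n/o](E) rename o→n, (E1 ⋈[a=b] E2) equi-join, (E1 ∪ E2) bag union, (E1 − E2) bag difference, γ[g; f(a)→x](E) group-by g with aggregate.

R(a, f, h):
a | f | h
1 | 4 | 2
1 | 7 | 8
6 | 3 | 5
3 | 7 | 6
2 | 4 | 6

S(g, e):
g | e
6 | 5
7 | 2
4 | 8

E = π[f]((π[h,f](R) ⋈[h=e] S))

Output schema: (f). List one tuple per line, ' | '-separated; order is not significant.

Row counts bottom-up:
  R → 5
  π[h,f](R) → 5
  S → 3
  (π[h,f](R) ⋈[h=e] S) → 3
  π[f]((π[h,f](R) ⋈[h=e] S)) → 3

== RESULT ==
f
3
4
7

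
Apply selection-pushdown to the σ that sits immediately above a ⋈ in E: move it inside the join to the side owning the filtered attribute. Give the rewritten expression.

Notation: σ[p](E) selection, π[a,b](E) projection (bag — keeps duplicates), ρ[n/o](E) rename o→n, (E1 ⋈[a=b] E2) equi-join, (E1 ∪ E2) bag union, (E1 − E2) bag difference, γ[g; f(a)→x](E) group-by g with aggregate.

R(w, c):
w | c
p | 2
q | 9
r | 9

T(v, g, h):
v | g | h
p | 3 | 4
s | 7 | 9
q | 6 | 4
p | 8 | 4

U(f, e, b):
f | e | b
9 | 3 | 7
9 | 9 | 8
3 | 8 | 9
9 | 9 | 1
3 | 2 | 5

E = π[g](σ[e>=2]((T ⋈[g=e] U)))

σ filters on e, owned by the right side.
E' = π[g]((T ⋈[g=e] σ[e>=2](U)))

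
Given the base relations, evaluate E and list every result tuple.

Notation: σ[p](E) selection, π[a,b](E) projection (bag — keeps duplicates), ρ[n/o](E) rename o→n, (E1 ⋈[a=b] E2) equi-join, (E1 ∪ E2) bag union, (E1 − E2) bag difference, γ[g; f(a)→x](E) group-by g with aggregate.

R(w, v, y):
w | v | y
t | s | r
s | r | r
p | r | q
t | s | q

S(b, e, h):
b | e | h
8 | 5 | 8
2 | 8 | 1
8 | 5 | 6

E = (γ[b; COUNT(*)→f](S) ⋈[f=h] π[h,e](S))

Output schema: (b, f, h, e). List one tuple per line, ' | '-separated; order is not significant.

Stepwise |·|:
  S → 3
  γ[b; COUNT(*)→f](S) → 2
  S → 3
  π[h,e](S) → 3
  (γ[b; COUNT(*)→f](S) ⋈[f=h] π[h,e](S)) → 1

== RESULT ==
b | f | h | e
2 | 1 | 1 | 8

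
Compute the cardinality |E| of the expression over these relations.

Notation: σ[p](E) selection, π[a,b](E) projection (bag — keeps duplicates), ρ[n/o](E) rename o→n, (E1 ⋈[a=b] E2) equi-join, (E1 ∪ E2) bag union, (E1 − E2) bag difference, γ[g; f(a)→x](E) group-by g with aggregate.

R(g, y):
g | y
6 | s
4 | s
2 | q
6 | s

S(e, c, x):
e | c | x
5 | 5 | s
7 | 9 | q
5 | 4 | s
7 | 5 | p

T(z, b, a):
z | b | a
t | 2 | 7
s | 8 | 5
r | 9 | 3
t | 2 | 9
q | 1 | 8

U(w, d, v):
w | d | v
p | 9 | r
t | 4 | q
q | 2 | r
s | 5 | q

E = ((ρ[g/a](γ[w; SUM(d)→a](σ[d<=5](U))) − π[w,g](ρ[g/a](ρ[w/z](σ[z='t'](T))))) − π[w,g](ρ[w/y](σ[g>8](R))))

Stepwise |·|:
  U → 4
  σ[d<=5](U) → 3
  γ[w; SUM(d)→a](σ[d<=5](U)) → 3
  ρ[g/a](γ[w; SUM(d)→a](σ[d<=5](U))) → 3
  T → 5
  σ[z='t'](T) → 2
  ρ[w/z](σ[z='t'](T)) → 2
  ρ[g/a](ρ[w/z](σ[z='t'](T))) → 2
  π[w,g](ρ[g/a](ρ[w/z](σ[z='t'](T)))) → 2
  (ρ[g/a](γ[w; SUM(d)→a](σ[d<=5](U))) − π[w,g](ρ[g/a](ρ[w/z](σ[z='t'](T))))) → 3
  R → 4
  σ[g>8](R) → 0
  ρ[w/y](σ[g>8](R)) → 0
  π[w,g](ρ[w/y](σ[g>8](R))) → 0
  ((ρ[g/a](γ[w; SUM(d)→a](σ[d<=5](U))) − π[w,g](ρ[g/a](ρ[w/z](σ[z='t'](T))))) − π[w,g](ρ[w/y](σ[g>8](R)))) → 3

|E| = 3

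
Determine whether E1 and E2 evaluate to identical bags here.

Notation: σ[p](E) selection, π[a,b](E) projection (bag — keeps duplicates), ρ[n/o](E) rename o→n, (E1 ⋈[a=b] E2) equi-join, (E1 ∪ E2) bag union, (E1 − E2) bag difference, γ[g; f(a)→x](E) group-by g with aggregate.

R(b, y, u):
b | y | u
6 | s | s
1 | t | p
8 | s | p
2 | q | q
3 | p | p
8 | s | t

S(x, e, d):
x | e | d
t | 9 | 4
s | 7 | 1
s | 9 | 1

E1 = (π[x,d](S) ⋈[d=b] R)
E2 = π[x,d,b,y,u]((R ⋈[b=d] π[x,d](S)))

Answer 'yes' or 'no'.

E1 stepwise |·|:
  S → 3
  π[x,d](S) → 3
  R → 6
  (π[x,d](S) ⋈[d=b] R) → 2
E2 stepwise |·|:
  R → 6
  S → 3
  π[x,d](S) → 3
  (R ⋈[b=d] π[x,d](S)) → 2
  π[x,d,b,y,u]((R ⋈[b=d] π[x,d](S))) → 2

E1 and E2 produce the same multiset:
x | d | b | y | u
s | 1 | 1 | t | p
s | 1 | 1 | t | p

yes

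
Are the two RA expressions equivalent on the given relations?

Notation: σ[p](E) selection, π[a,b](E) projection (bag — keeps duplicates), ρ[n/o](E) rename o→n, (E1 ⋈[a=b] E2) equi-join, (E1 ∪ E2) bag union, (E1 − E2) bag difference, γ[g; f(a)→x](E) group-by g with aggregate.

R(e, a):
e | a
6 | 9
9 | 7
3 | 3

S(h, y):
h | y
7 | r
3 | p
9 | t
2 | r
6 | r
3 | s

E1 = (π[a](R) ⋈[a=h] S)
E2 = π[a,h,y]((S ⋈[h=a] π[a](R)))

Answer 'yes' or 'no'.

E1 per-node cardinality:
  R → 3
  π[a](R) → 3
  S → 6
  (π[a](R) ⋈[a=h] S) → 4
E2 per-node cardinality:
  S → 6
  R → 3
  π[a](R) → 3
  (S ⋈[h=a] π[a](R)) → 4
  π[a,h,y]((S ⋈[h=a] π[a](R))) → 4

E1 and E2 produce the same multiset:
a | h | y
3 | 3 | p
3 | 3 | s
7 | 7 | r
9 | 9 | t

yes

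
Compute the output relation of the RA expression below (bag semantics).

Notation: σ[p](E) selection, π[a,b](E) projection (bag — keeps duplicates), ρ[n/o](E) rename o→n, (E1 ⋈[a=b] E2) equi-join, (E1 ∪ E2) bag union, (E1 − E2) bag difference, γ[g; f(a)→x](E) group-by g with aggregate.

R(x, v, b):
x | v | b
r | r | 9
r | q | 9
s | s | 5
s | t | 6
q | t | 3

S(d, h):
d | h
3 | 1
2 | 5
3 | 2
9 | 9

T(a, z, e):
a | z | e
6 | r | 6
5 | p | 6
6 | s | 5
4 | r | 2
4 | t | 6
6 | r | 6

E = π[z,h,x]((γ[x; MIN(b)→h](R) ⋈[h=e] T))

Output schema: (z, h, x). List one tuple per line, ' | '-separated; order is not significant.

Stepwise |·|:
  R → 5
  γ[x; MIN(b)→h](R) → 3
  T → 6
  (γ[x; MIN(b)→h](R) ⋈[h=e] T) → 1
  π[z,h,x]((γ[x; MIN(b)→h](R) ⋈[h=e] T)) → 1

== RESULT ==
z | h | x
s | 5 | s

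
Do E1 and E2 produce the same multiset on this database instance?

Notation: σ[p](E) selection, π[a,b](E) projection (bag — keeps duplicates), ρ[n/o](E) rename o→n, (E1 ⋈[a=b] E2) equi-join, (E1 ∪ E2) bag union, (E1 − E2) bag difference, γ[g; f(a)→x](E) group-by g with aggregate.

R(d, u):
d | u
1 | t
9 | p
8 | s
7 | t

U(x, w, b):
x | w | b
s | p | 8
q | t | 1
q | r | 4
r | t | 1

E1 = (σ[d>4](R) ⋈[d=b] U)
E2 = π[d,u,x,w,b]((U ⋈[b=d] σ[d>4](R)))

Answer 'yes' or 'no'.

E1 per-node cardinality:
  R → 4
  σ[d>4](R) → 3
  U → 4
  (σ[d>4](R) ⋈[d=b] U) → 1
E2 per-node cardinality:
  U → 4
  R → 4
  σ[d>4](R) → 3
  (U ⋈[b=d] σ[d>4](R)) → 1
  π[d,u,x,w,b]((U ⋈[b=d] σ[d>4](R))) → 1

E1 and E2 produce the same multiset:
d | u | x | w | b
8 | s | s | p | 8

yes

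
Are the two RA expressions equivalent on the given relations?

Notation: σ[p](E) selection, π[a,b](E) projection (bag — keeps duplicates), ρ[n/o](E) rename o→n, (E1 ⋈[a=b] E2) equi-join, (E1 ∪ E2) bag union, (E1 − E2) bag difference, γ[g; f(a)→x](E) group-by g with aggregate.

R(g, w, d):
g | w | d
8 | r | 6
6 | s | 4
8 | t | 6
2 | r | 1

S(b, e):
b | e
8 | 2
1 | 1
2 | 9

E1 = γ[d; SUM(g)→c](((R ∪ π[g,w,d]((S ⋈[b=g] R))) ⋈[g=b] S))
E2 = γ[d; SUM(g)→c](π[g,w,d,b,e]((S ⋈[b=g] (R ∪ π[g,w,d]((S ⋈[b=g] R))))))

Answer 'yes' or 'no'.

E1 subexpression sizes:
  R → 4
  S → 3
  R → 4
  (S ⋈[b=g] R) → 3
  π[g,w,d]((S ⋈[b=g] R)) → 3
  (R ∪ π[g,w,d]((S ⋈[b=g] R))) → 7
  S → 3
  ((R ∪ π[g,w,d]((S ⋈[b=g] R))) ⋈[g=b] S) → 6
  γ[d; SUM(g)→c](((R ∪ π[g,w,d]((S ⋈[b=g] R))) ⋈[g=b] S)) → 2
E2 subexpression sizes:
  S → 3
  R → 4
  S → 3
  R → 4
  (S ⋈[b=g] R) → 3
  π[g,w,d]((S ⋈[b=g] R)) → 3
  (R ∪ π[g,w,d]((S ⋈[b=g] R))) → 7
  (S ⋈[b=g] (R ∪ π[g,w,d]((S ⋈[b=g] R)))) → 6
  π[g,w,d,b,e]((S ⋈[b=g] (R ∪ π[g,w,d]((S ⋈[b=g] R))))) → 6
  γ[d; SUM(g)→c](π[g,w,d,b,e]((S ⋈[b=g] (R ∪ π[g,w,d]((S ⋈[b=g] R)))))) → 2

E1 and E2 produce the same multiset:
d | c
1 | 4
6 | 32

yes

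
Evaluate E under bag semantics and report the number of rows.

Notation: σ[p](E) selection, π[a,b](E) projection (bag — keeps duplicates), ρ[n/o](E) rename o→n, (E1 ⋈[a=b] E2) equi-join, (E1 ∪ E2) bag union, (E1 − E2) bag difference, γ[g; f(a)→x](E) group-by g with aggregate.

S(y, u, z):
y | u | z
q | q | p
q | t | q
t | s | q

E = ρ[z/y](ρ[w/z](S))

Stepwise |·|:
  S → 3
  ρ[w/z](S) → 3
  ρ[z/y](ρ[w/z](S)) → 3

|E| = 3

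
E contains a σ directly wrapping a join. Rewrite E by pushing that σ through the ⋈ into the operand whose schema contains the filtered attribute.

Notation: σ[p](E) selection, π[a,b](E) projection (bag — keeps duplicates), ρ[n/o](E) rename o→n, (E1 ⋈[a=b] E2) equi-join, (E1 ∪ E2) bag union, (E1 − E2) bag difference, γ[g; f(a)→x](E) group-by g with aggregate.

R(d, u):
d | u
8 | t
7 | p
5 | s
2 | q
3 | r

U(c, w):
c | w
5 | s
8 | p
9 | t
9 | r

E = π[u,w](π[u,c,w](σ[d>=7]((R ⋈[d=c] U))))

σ filters on d, owned by the left side.
E' = π[u,w](π[u,c,w]((σ[d>=7](R) ⋈[d=c] U)))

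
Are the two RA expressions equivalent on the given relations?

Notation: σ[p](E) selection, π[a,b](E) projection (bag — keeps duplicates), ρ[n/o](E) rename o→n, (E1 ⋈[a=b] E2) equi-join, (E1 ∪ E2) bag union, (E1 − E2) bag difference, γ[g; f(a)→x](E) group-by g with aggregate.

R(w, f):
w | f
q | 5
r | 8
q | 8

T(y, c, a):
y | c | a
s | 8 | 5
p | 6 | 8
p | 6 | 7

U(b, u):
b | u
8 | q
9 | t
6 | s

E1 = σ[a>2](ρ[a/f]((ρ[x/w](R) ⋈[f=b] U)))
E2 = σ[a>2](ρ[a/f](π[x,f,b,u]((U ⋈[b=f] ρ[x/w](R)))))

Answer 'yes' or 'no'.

E1 subexpression sizes:
  R → 3
  ρ[x/w](R) → 3
  U → 3
  (ρ[x/w](R) ⋈[f=b] U) → 2
  ρ[a/f]((ρ[x/w](R) ⋈[f=b] U)) → 2
  σ[a>2](ρ[a/f]((ρ[x/w](R) ⋈[f=b] U))) → 2
E2 subexpression sizes:
  U → 3
  R → 3
  ρ[x/w](R) → 3
  (U ⋈[b=f] ρ[x/w](R)) → 2
  π[x,f,b,u]((U ⋈[b=f] ρ[x/w](R))) → 2
  ρ[a/f](π[x,f,b,u]((U ⋈[b=f] ρ[x/w](R)))) → 2
  σ[a>2](ρ[a/f](π[x,f,b,u]((U ⋈[b=f] ρ[x/w](R))))) → 2

E1 and E2 produce the same multiset:
x | a | b | u
q | 8 | 8 | q
r | 8 | 8 | q

yes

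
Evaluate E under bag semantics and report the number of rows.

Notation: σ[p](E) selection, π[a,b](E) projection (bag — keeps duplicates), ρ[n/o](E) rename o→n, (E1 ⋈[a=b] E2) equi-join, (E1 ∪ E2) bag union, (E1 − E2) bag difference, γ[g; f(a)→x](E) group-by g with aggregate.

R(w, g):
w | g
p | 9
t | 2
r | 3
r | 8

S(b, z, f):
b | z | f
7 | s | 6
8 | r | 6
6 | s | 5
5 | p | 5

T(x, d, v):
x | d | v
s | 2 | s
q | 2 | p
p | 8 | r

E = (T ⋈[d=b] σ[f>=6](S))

Per-node cardinality:
  T → 3
  S → 4
  σ[f>=6](S) → 2
  (T ⋈[d=b] σ[f>=6](S)) → 1

|E| = 1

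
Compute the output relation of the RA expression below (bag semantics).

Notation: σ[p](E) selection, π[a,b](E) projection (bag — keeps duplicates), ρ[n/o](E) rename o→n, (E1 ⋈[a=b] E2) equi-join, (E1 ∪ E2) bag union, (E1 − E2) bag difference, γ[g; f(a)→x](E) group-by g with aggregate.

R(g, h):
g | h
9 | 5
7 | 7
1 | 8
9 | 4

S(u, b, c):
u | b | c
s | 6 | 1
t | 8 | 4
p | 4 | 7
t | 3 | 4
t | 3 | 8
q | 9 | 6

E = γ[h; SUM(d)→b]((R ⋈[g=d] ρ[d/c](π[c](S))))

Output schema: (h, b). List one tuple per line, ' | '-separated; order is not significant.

Subexpression sizes:
  R → 4
  S → 6
  π[c](S) → 6
  ρ[d/c](π[c](S)) → 6
  (R ⋈[g=d] ρ[d/c](π[c](S))) → 2
  γ[h; SUM(d)→b]((R ⋈[g=d] ρ[d/c](π[c](S)))) → 2

== RESULT ==
h | b
7 | 7
8 | 1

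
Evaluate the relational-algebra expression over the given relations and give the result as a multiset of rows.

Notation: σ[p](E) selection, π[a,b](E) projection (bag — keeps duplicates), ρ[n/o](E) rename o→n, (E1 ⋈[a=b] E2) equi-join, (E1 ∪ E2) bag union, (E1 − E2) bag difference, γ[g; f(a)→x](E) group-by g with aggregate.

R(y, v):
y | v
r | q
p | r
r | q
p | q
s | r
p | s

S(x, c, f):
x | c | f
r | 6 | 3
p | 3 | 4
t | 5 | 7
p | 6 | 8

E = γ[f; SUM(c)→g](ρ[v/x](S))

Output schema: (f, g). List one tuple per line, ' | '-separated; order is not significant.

Stepwise |·|:
  S → 4
  ρ[v/x](S) → 4
  γ[f; SUM(c)→g](ρ[v/x](S)) → 4

== RESULT ==
f | g
3 | 6
4 | 3
7 | 5
8 | 6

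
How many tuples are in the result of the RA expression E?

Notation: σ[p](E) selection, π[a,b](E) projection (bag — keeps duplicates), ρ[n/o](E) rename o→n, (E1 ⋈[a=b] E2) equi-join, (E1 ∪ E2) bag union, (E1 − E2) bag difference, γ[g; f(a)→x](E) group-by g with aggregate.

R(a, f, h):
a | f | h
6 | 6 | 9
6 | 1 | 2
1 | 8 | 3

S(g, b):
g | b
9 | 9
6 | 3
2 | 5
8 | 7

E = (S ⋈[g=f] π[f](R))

Per-node cardinality:
  S → 4
  R → 3
  π[f](R) → 3
  (S ⋈[g=f] π[f](R)) → 2

|E| = 2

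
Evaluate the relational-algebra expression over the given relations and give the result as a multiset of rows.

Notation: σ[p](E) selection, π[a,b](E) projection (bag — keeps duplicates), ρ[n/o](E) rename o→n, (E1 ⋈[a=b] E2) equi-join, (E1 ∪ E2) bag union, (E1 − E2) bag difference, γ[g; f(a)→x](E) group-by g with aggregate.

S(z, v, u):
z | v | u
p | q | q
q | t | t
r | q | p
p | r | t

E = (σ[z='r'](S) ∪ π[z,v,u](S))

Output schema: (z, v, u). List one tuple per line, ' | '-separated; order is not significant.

Row counts bottom-up:
  S → 4
  σ[z='r'](S) → 1
  S → 4
  π[z,v,u](S) → 4
  (σ[z='r'](S) ∪ π[z,v,u](S)) → 5

== RESULT ==
z | v | u
p | q | q
p | r | t
q | t | t
r | q | p
r | q | p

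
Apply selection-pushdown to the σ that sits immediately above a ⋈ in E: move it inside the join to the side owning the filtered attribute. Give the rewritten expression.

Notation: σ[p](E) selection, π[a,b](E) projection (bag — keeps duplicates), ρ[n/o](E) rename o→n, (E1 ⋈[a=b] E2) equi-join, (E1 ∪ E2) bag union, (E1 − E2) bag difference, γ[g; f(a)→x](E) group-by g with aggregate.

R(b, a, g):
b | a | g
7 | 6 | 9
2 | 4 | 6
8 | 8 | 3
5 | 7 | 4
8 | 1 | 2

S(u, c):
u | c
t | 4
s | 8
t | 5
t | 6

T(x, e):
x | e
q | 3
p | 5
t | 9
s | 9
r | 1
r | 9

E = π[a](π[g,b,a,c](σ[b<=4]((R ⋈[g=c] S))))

σ filters on b, owned by the left side.
E' = π[a](π[g,b,a,c]((σ[b<=4](R) ⋈[g=c] S)))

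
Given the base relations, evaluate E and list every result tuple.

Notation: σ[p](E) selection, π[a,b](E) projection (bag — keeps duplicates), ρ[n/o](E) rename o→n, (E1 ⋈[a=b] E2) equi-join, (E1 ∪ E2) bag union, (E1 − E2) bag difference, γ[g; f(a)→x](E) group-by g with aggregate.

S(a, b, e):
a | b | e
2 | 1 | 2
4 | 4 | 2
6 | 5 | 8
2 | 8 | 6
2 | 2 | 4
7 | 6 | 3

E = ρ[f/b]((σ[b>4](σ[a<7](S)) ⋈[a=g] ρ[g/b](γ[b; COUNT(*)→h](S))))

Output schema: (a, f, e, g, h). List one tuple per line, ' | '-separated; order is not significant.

Row counts bottom-up:
  S → 6
  σ[a<7](S) → 5
  σ[b>4](σ[a<7](S)) → 2
  S → 6
  γ[b; COUNT(*)→h](S) → 6
  ρ[g/b](γ[b; COUNT(*)→h](S)) → 6
  (σ[b>4](σ[a<7](S)) ⋈[a=g] ρ[g/b](γ[b; COUNT(*)→h](S))) → 2
  ρ[f/b]((σ[b>4](σ[a<7](S)) ⋈[a=g] ρ[g/b](γ[b; COUNT(*)→h](S)))) → 2

== RESULT ==
a | f | e | g | h
2 | 8 | 6 | 2 | 1
6 | 5 | 8 | 6 | 1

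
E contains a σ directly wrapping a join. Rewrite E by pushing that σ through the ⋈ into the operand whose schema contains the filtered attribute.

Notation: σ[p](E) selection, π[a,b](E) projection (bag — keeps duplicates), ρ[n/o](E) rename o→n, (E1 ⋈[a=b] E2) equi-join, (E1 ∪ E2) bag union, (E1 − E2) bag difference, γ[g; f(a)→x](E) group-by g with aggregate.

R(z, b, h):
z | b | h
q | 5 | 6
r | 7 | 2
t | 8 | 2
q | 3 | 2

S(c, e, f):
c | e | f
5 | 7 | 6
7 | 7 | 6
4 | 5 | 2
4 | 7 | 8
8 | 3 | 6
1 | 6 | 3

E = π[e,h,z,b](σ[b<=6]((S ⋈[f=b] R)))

σ filters on b, owned by the right side.
E' = π[e,h,z,b]((S ⋈[f=b] σ[b<=6](R)))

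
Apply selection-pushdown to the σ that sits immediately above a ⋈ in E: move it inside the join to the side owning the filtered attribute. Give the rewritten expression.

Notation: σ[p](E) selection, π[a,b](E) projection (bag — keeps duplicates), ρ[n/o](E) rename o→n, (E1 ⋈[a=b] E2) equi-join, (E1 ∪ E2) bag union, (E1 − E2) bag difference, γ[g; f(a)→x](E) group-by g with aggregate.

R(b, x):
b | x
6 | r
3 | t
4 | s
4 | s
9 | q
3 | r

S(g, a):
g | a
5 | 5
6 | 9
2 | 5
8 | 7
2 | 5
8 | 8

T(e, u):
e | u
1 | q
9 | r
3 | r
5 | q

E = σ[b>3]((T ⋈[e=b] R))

σ filters on b, owned by the right side.
E' = (T ⋈[e=b] σ[b>3](R))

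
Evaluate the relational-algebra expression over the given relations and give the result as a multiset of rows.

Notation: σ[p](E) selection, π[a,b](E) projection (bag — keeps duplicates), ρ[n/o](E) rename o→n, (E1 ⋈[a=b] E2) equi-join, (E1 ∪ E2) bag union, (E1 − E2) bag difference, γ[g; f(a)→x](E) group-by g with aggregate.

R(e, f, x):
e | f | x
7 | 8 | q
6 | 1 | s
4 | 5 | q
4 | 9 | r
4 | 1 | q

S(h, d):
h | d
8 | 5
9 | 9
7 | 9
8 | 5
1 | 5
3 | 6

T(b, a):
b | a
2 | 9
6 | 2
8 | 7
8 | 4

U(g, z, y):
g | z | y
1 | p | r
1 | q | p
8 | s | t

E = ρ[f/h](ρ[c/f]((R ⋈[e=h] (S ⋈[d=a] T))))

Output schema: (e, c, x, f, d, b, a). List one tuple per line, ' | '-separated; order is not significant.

Row counts bottom-up:
  R → 5
  S → 6
  T → 4
  (S ⋈[d=a] T) → 2
  (R ⋈[e=h] (S ⋈[d=a] T)) → 1
  ρ[c/f]((R ⋈[e=h] (S ⋈[d=a] T))) → 1
  ρ[f/h](ρ[c/f]((R ⋈[e=h] (S ⋈[d=a] T)))) → 1

== RESULT ==
e | c | x | f | d | b | a
7 | 8 | q | 7 | 9 | 2 | 9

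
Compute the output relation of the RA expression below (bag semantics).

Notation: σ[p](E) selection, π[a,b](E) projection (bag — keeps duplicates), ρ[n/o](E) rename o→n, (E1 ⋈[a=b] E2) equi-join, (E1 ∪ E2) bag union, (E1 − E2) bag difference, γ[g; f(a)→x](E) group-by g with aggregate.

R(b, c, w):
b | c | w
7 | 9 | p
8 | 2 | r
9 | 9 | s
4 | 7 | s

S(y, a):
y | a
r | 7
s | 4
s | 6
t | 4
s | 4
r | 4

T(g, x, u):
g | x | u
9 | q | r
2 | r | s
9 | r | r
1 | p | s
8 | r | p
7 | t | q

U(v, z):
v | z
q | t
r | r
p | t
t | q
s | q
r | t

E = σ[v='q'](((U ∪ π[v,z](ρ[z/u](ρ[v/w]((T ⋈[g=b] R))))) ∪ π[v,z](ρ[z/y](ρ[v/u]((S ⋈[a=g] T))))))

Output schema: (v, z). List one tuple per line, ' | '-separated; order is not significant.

Stepwise |·|:
  U → 6
  T → 6
  R → 4
  (T ⋈[g=b] R) → 4
  ρ[v/w]((T ⋈[g=b] R)) → 4
  ρ[z/u](ρ[v/w]((T ⋈[g=b] R))) → 4
  π[v,z](ρ[z/u](ρ[v/w]((T ⋈[g=b] R)))) → 4
  (U ∪ π[v,z](ρ[z/u](ρ[v/w]((T ⋈[g=b] R))))) → 10
  S → 6
  T → 6
  (S ⋈[a=g] T) → 1
  ρ[v/u]((S ⋈[a=g] T)) → 1
  ρ[z/y](ρ[v/u]((S ⋈[a=g] T))) → 1
  π[v,z](ρ[z/y](ρ[v/u]((S ⋈[a=g] T)))) → 1
  ((U ∪ π[v,z](ρ[z/u](ρ[v/w]((T ⋈[g=b] R))))) ∪ π[v,z](ρ[z/y](ρ[v/u]((S ⋈[a=g] T))))) → 11
  σ[v='q'](((U ∪ π[v,z](ρ[z/u](ρ[v/w]((T ⋈[g=b] R))))) ∪ π[v,z](ρ[z/y](ρ[v/u]((S ⋈[a=g] T)))))) → 2

== RESULT ==
v | z
q | r
q | t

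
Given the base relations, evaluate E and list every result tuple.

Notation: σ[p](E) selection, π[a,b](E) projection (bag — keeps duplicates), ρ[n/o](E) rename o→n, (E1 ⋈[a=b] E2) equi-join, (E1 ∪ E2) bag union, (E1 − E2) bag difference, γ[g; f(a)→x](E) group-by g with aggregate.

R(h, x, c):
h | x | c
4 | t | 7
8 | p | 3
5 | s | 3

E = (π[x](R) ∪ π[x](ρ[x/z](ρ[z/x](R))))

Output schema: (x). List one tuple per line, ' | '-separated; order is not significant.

Per-node cardinality:
  R → 3
  π[x](R) → 3
  R → 3
  ρ[z/x](R) → 3
  ρ[x/z](ρ[z/x](R)) → 3
  π[x](ρ[x/z](ρ[z/x](R))) → 3
  (π[x](R) ∪ π[x](ρ[x/z](ρ[z/x](R)))) → 6

== RESULT ==
x
p
p
s
s
t
t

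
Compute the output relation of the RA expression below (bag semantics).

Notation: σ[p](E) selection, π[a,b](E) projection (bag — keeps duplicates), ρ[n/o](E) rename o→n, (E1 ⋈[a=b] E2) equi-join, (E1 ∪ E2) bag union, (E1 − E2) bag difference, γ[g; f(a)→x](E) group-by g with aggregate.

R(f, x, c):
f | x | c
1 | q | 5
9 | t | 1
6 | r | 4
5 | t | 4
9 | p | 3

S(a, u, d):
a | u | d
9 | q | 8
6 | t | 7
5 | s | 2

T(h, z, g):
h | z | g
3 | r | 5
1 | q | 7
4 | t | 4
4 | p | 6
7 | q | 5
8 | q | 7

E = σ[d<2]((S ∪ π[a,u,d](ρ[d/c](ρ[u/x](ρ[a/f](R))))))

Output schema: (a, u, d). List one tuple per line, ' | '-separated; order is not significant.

Per-node cardinality:
  S → 3
  R → 5
  ρ[a/f](R) → 5
  ρ[u/x](ρ[a/f](R)) → 5
  ρ[d/c](ρ[u/x](ρ[a/f](R))) → 5
  π[a,u,d](ρ[d/c](ρ[u/x](ρ[a/f](R)))) → 5
  (S ∪ π[a,u,d](ρ[d/c](ρ[u/x](ρ[a/f](R))))) → 8
  σ[d<2]((S ∪ π[a,u,d](ρ[d/c](ρ[u/x](ρ[a/f](R)))))) → 1

== RESULT ==
a | u | d
9 | t | 1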